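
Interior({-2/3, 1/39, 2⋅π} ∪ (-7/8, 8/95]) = (-7/8, 8/95)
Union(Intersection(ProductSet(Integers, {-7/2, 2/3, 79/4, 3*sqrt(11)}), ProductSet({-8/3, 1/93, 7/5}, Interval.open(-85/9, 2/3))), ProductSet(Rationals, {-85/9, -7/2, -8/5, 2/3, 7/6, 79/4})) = ProductSet(Rationals, {-85/9, -7/2, -8/5, 2/3, 7/6, 79/4})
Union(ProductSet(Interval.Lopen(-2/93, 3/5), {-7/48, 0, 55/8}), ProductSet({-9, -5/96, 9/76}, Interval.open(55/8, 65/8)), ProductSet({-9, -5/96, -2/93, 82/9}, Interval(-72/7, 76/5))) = Union(ProductSet({-9, -5/96, 9/76}, Interval.open(55/8, 65/8)), ProductSet({-9, -5/96, -2/93, 82/9}, Interval(-72/7, 76/5)), ProductSet(Interval.Lopen(-2/93, 3/5), {-7/48, 0, 55/8}))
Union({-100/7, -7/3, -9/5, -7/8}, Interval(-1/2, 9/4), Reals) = Interval(-oo, oo)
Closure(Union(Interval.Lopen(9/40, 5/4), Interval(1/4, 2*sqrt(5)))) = Interval(9/40, 2*sqrt(5))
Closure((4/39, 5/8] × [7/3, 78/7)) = ({4/39, 5/8} × [7/3, 78/7]) ∪ ([4/39, 5/8] × {7/3, 78/7}) ∪ ((4/39, 5/8] × [7/3, 78/7))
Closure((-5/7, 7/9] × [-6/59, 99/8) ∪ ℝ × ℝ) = ℝ × ℝ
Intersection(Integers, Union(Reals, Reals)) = Integers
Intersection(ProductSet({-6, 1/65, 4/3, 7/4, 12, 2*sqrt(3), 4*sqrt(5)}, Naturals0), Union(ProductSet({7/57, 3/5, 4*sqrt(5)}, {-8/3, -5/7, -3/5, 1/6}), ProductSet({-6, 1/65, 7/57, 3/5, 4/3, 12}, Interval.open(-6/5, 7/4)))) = ProductSet({-6, 1/65, 4/3, 12}, Range(0, 2, 1))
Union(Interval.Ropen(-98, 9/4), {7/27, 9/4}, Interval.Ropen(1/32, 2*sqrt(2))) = Interval.Ropen(-98, 2*sqrt(2))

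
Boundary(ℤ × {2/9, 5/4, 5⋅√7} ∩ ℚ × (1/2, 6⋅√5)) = ℤ × {5/4, 5⋅√7}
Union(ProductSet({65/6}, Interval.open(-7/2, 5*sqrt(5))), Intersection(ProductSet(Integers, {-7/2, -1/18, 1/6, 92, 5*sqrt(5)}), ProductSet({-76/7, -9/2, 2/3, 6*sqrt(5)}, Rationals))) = ProductSet({65/6}, Interval.open(-7/2, 5*sqrt(5)))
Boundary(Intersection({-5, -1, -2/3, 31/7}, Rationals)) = {-5, -1, -2/3, 31/7}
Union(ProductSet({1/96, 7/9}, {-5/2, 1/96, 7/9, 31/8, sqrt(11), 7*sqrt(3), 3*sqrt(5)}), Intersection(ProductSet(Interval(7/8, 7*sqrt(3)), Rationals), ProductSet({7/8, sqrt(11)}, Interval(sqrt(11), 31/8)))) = Union(ProductSet({1/96, 7/9}, {-5/2, 1/96, 7/9, 31/8, sqrt(11), 7*sqrt(3), 3*sqrt(5)}), ProductSet({7/8, sqrt(11)}, Intersection(Interval(sqrt(11), 31/8), Rationals)))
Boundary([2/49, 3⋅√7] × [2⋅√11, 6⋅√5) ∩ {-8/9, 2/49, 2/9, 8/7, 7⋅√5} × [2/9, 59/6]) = {2/49, 2/9, 8/7} × [2⋅√11, 59/6]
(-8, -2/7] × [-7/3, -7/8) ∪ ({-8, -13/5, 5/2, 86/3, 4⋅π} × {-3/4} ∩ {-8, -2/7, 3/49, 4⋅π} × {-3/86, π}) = (-8, -2/7] × [-7/3, -7/8)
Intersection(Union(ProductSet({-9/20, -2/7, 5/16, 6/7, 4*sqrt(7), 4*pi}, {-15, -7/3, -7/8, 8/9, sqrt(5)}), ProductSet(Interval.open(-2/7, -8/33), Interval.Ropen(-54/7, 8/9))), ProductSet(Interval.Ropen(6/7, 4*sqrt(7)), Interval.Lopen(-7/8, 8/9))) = ProductSet({6/7}, {8/9})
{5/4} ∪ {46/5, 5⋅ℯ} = {5/4, 46/5, 5⋅ℯ}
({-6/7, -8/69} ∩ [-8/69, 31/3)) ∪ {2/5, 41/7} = {-8/69, 2/5, 41/7}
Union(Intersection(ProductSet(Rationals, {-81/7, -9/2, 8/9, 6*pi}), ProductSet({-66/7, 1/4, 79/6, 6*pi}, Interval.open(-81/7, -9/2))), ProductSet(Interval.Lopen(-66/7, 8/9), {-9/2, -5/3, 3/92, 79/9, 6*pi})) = ProductSet(Interval.Lopen(-66/7, 8/9), {-9/2, -5/3, 3/92, 79/9, 6*pi})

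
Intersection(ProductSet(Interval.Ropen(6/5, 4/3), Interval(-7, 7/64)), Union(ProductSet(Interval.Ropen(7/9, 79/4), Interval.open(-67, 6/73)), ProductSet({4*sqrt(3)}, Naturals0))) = ProductSet(Interval.Ropen(6/5, 4/3), Interval.Ropen(-7, 6/73))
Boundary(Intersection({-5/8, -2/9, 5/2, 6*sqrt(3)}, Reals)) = {-5/8, -2/9, 5/2, 6*sqrt(3)}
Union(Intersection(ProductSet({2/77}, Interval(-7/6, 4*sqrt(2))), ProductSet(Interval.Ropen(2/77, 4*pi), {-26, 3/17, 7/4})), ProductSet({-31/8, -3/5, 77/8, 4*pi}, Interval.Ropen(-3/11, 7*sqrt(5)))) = Union(ProductSet({2/77}, {3/17, 7/4}), ProductSet({-31/8, -3/5, 77/8, 4*pi}, Interval.Ropen(-3/11, 7*sqrt(5))))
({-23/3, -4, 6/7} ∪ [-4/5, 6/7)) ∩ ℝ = {-23/3, -4} ∪ [-4/5, 6/7]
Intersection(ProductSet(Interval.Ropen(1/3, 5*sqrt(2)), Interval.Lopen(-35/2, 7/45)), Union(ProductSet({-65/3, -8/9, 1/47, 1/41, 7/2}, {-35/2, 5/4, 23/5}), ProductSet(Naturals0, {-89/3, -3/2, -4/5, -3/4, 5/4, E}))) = ProductSet(Range(1, 8, 1), {-3/2, -4/5, -3/4})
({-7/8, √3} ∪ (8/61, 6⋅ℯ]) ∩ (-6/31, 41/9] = (8/61, 41/9]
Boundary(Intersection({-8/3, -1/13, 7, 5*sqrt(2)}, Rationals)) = {-8/3, -1/13, 7}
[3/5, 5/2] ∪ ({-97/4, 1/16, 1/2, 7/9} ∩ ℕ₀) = [3/5, 5/2]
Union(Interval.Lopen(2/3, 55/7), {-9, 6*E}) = Union({-9, 6*E}, Interval.Lopen(2/3, 55/7))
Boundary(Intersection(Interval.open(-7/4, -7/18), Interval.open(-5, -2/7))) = {-7/4, -7/18}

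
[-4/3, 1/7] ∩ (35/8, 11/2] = ∅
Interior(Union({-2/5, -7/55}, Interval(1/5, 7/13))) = Interval.open(1/5, 7/13)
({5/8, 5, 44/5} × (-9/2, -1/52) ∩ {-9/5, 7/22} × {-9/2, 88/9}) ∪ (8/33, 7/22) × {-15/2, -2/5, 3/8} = (8/33, 7/22) × {-15/2, -2/5, 3/8}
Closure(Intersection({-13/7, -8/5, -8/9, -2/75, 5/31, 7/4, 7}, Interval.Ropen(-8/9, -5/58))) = {-8/9}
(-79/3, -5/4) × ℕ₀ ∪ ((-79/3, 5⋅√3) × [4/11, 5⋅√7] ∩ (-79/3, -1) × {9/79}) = (-79/3, -5/4) × ℕ₀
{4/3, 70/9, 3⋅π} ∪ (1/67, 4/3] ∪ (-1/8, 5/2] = (-1/8, 5/2] ∪ {70/9, 3⋅π}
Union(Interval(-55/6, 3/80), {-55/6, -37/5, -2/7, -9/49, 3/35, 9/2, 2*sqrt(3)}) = Union({3/35, 9/2, 2*sqrt(3)}, Interval(-55/6, 3/80))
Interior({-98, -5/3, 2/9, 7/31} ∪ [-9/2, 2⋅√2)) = (-9/2, 2⋅√2)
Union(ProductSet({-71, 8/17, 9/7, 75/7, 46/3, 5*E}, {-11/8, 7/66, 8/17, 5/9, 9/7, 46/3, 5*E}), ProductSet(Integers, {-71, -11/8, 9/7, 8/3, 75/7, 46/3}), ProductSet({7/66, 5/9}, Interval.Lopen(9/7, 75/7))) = Union(ProductSet({7/66, 5/9}, Interval.Lopen(9/7, 75/7)), ProductSet({-71, 8/17, 9/7, 75/7, 46/3, 5*E}, {-11/8, 7/66, 8/17, 5/9, 9/7, 46/3, 5*E}), ProductSet(Integers, {-71, -11/8, 9/7, 8/3, 75/7, 46/3}))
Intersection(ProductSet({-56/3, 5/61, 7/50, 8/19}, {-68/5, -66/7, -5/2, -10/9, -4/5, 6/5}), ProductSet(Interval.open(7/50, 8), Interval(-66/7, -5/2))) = ProductSet({8/19}, {-66/7, -5/2})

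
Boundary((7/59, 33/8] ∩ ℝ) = {7/59, 33/8}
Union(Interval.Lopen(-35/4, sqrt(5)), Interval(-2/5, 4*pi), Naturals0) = Union(Interval.Lopen(-35/4, 4*pi), Naturals0)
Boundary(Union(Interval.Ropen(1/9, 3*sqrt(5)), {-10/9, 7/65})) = {-10/9, 7/65, 1/9, 3*sqrt(5)}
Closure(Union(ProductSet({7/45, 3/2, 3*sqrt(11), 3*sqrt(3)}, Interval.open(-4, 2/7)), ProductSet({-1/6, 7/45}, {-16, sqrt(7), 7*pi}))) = Union(ProductSet({-1/6, 7/45}, {-16, sqrt(7), 7*pi}), ProductSet({7/45, 3/2, 3*sqrt(11), 3*sqrt(3)}, Interval(-4, 2/7)))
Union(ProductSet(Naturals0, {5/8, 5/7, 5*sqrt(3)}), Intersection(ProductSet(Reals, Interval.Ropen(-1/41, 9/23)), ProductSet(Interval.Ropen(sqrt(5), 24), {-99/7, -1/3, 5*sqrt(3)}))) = ProductSet(Naturals0, {5/8, 5/7, 5*sqrt(3)})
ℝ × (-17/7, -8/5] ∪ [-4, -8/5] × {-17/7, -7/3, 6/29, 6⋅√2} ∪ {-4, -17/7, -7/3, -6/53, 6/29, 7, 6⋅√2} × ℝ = (ℝ × (-17/7, -8/5]) ∪ ({-4, -17/7, -7/3, -6/53, 6/29, 7, 6⋅√2} × ℝ) ∪ ([-4, -8/5] × {-17/7, -7/3, 6/29, 6⋅√2})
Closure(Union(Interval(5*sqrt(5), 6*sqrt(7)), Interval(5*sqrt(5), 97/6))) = Interval(5*sqrt(5), 97/6)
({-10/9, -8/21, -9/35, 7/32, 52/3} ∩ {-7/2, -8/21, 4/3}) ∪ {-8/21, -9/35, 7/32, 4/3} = {-8/21, -9/35, 7/32, 4/3}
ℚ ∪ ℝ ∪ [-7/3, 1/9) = (-∞, ∞)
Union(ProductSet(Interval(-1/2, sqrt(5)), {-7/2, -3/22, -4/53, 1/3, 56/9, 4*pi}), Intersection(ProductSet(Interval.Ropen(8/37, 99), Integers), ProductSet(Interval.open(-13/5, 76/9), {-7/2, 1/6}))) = ProductSet(Interval(-1/2, sqrt(5)), {-7/2, -3/22, -4/53, 1/3, 56/9, 4*pi})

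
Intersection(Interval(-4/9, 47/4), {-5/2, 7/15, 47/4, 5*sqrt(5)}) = {7/15, 47/4, 5*sqrt(5)}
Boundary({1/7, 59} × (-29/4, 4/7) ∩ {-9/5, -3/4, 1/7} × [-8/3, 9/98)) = {1/7} × [-8/3, 9/98]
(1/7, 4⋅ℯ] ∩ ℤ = {1, 2, …, 10}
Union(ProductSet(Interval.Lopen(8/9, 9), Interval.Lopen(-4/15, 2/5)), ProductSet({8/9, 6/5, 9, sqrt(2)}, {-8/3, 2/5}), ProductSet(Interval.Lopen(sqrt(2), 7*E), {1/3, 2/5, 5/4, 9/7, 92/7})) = Union(ProductSet({8/9, 6/5, 9, sqrt(2)}, {-8/3, 2/5}), ProductSet(Interval.Lopen(8/9, 9), Interval.Lopen(-4/15, 2/5)), ProductSet(Interval.Lopen(sqrt(2), 7*E), {1/3, 2/5, 5/4, 9/7, 92/7}))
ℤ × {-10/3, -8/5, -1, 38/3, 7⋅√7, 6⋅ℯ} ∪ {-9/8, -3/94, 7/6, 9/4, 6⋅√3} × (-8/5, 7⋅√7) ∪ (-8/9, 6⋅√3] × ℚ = ((-8/9, 6⋅√3] × ℚ) ∪ (ℤ × {-10/3, -8/5, -1, 38/3, 7⋅√7, 6⋅ℯ}) ∪ ({-9/8, -3/94, 7/6, 9/4, 6⋅√3} × (-8/5, 7⋅√7))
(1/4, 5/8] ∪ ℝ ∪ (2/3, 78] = (-∞, ∞)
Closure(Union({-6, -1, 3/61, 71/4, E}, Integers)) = Union({3/61, 71/4, E}, Integers)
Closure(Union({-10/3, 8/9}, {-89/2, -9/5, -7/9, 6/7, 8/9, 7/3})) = {-89/2, -10/3, -9/5, -7/9, 6/7, 8/9, 7/3}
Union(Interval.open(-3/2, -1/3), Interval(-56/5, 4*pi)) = Interval(-56/5, 4*pi)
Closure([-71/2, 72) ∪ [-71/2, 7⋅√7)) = [-71/2, 72]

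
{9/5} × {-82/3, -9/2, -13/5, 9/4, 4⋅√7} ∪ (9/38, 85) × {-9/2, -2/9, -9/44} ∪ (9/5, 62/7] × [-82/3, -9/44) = ((9/38, 85) × {-9/2, -2/9, -9/44}) ∪ ((9/5, 62/7] × [-82/3, -9/44)) ∪ ({9/5} × {-82/3, -9/2, -13/5, 9/4, 4⋅√7})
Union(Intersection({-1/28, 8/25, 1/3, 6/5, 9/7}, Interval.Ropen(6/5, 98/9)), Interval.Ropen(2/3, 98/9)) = Interval.Ropen(2/3, 98/9)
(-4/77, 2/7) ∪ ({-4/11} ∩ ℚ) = {-4/11} ∪ (-4/77, 2/7)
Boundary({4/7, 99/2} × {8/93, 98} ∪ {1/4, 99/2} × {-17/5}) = ({1/4, 99/2} × {-17/5}) ∪ ({4/7, 99/2} × {8/93, 98})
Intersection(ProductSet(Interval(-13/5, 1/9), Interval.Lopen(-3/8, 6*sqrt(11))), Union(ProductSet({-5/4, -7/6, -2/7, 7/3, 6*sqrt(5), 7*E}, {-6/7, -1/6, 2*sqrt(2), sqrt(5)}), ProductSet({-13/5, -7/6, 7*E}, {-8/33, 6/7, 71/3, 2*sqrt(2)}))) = Union(ProductSet({-13/5, -7/6}, {-8/33, 6/7, 2*sqrt(2)}), ProductSet({-5/4, -7/6, -2/7}, {-1/6, 2*sqrt(2), sqrt(5)}))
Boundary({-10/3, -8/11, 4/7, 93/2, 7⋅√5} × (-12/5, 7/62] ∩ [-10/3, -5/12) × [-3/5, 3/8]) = {-10/3, -8/11} × [-3/5, 7/62]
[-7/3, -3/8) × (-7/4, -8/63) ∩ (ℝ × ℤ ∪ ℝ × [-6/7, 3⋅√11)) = [-7/3, -3/8) × ({-1} ∪ [-6/7, -8/63))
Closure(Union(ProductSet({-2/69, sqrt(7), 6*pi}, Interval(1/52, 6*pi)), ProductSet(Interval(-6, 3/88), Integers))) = Union(ProductSet({-2/69, sqrt(7), 6*pi}, Interval(1/52, 6*pi)), ProductSet(Interval(-6, 3/88), Integers))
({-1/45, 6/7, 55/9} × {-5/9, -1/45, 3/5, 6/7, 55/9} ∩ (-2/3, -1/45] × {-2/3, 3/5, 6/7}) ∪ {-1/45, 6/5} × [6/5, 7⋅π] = ({-1/45} × {3/5, 6/7}) ∪ ({-1/45, 6/5} × [6/5, 7⋅π])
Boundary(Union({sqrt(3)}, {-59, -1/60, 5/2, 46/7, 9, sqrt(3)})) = {-59, -1/60, 5/2, 46/7, 9, sqrt(3)}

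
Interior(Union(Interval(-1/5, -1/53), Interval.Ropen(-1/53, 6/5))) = Interval.open(-1/5, 6/5)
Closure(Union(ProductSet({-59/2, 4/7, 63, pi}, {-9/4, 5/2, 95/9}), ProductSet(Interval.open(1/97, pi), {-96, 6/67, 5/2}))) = Union(ProductSet({-59/2, 4/7, 63, pi}, {-9/4, 5/2, 95/9}), ProductSet(Interval(1/97, pi), {-96, 6/67, 5/2}))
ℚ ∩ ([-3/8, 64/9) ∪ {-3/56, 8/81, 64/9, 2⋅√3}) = ℚ ∩ [-3/8, 64/9]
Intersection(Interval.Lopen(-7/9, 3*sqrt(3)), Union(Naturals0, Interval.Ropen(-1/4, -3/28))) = Union(Interval.Ropen(-1/4, -3/28), Range(0, 6, 1))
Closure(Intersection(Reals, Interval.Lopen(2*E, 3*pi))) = Interval(2*E, 3*pi)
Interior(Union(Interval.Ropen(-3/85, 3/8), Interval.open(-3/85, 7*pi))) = Interval.open(-3/85, 7*pi)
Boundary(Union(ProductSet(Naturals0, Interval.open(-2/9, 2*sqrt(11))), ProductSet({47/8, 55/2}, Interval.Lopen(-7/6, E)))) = Union(ProductSet({47/8, 55/2}, Interval(-7/6, E)), ProductSet(Naturals0, Interval(-2/9, 2*sqrt(11))))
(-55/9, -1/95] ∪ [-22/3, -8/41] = [-22/3, -1/95]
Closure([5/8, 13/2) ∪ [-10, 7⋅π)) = [-10, 7⋅π]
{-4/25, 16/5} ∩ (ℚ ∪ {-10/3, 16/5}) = {-4/25, 16/5}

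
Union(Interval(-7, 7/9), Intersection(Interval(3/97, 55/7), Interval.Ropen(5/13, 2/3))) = Interval(-7, 7/9)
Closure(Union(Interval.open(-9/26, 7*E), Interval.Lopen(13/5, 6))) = Interval(-9/26, 7*E)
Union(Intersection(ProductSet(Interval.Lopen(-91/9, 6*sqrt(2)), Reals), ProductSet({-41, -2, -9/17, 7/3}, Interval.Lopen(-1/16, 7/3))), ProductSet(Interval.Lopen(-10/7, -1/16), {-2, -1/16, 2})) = Union(ProductSet({-2, -9/17, 7/3}, Interval.Lopen(-1/16, 7/3)), ProductSet(Interval.Lopen(-10/7, -1/16), {-2, -1/16, 2}))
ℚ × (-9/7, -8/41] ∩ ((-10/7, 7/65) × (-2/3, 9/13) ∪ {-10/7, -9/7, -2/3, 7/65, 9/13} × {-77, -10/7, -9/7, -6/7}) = ({-10/7, -9/7, -2/3, 7/65, 9/13} × {-6/7}) ∪ ((ℚ ∩ (-10/7, 7/65)) × (-2/3, -8/41])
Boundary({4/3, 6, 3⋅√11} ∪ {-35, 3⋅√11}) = {-35, 4/3, 6, 3⋅√11}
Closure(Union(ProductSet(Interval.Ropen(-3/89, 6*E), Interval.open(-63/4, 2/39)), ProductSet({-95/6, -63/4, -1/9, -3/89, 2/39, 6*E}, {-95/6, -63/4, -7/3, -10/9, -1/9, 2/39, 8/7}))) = Union(ProductSet({-3/89, 6*E}, Interval(-63/4, 2/39)), ProductSet({-95/6, -63/4, -1/9, -3/89, 2/39, 6*E}, {-95/6, -63/4, -7/3, -10/9, -1/9, 2/39, 8/7}), ProductSet(Interval(-3/89, 6*E), {-63/4, 2/39}), ProductSet(Interval.Ropen(-3/89, 6*E), Interval.open(-63/4, 2/39)))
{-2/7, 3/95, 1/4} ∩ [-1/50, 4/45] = {3/95}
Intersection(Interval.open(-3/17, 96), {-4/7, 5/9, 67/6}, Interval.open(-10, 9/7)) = {5/9}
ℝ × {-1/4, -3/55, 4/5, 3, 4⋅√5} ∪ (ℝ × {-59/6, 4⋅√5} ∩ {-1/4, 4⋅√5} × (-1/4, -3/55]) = ℝ × {-1/4, -3/55, 4/5, 3, 4⋅√5}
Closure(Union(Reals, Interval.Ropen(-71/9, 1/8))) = Interval(-oo, oo)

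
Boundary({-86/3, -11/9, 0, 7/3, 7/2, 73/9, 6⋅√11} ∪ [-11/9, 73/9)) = {-86/3, -11/9, 73/9, 6⋅√11}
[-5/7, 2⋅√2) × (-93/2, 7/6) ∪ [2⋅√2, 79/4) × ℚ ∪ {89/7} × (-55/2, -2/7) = ({89/7} × (-55/2, -2/7)) ∪ ([2⋅√2, 79/4) × ℚ) ∪ ([-5/7, 2⋅√2) × (-93/2, 7/6))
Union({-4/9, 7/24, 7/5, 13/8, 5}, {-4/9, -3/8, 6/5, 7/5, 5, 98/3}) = {-4/9, -3/8, 7/24, 6/5, 7/5, 13/8, 5, 98/3}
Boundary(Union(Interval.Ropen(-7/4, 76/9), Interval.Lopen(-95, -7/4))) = {-95, 76/9}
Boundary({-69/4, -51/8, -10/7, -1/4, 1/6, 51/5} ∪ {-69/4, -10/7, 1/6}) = {-69/4, -51/8, -10/7, -1/4, 1/6, 51/5}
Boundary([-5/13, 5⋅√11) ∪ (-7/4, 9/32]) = {-7/4, 5⋅√11}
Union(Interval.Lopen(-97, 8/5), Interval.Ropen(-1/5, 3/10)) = Interval.Lopen(-97, 8/5)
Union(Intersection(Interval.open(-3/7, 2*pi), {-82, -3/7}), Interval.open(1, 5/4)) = Interval.open(1, 5/4)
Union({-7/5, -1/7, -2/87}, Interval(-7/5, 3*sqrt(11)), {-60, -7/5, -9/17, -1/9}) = Union({-60}, Interval(-7/5, 3*sqrt(11)))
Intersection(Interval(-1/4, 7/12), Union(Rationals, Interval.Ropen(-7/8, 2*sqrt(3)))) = Union(Intersection(Interval(-1/4, 7/12), Rationals), Interval(-1/4, 7/12))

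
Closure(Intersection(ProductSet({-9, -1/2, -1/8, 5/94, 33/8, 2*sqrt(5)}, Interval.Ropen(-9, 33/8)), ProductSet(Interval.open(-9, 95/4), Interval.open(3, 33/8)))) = ProductSet({-1/2, -1/8, 5/94, 33/8, 2*sqrt(5)}, Interval(3, 33/8))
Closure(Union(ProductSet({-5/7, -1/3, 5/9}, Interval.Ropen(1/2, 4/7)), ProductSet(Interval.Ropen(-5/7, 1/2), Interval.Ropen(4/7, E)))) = Union(ProductSet({-5/7, 1/2}, Interval(4/7, E)), ProductSet({-5/7, -1/3, 5/9}, Interval(1/2, 4/7)), ProductSet(Interval(-5/7, 1/2), {4/7, E}), ProductSet(Interval.Ropen(-5/7, 1/2), Interval.Ropen(4/7, E)))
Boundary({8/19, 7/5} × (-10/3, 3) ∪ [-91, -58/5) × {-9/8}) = ([-91, -58/5] × {-9/8}) ∪ ({8/19, 7/5} × [-10/3, 3])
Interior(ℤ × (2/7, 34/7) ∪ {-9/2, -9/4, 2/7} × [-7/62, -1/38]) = ∅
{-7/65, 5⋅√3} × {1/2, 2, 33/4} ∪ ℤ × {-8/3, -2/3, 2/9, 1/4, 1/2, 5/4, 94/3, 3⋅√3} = ({-7/65, 5⋅√3} × {1/2, 2, 33/4}) ∪ (ℤ × {-8/3, -2/3, 2/9, 1/4, 1/2, 5/4, 94/3, 3⋅√3})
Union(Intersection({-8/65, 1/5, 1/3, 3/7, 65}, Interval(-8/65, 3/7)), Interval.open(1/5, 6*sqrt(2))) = Union({-8/65}, Interval.Ropen(1/5, 6*sqrt(2)))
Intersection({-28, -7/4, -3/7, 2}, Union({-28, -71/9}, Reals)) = {-28, -7/4, -3/7, 2}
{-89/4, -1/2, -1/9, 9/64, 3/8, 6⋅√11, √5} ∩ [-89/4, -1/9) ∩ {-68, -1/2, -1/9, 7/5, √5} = {-1/2}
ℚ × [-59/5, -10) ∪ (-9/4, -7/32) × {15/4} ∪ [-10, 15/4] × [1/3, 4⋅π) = (ℚ × [-59/5, -10)) ∪ ([-10, 15/4] × [1/3, 4⋅π))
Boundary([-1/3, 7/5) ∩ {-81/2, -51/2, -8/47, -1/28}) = {-8/47, -1/28}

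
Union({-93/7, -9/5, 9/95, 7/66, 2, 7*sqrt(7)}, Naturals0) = Union({-93/7, -9/5, 9/95, 7/66, 7*sqrt(7)}, Naturals0)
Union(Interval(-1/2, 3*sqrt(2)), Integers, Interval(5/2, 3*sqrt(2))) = Union(Integers, Interval(-1/2, 3*sqrt(2)))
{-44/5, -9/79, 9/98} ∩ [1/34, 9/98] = {9/98}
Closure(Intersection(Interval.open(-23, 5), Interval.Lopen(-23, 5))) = Interval(-23, 5)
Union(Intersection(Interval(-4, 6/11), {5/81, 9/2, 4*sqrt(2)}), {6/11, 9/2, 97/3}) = {5/81, 6/11, 9/2, 97/3}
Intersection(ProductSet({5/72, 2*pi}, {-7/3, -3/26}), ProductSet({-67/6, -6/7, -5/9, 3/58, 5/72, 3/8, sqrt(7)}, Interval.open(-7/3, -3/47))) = ProductSet({5/72}, {-3/26})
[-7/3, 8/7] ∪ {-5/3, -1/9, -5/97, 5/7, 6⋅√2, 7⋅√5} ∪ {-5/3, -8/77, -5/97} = [-7/3, 8/7] ∪ {6⋅√2, 7⋅√5}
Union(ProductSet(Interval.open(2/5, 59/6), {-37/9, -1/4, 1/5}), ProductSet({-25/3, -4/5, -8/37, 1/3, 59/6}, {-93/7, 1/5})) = Union(ProductSet({-25/3, -4/5, -8/37, 1/3, 59/6}, {-93/7, 1/5}), ProductSet(Interval.open(2/5, 59/6), {-37/9, -1/4, 1/5}))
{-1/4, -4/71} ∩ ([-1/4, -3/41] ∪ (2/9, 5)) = {-1/4}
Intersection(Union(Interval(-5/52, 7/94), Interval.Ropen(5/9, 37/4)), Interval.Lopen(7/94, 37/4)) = Interval.Ropen(5/9, 37/4)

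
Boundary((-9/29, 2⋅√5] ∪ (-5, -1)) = {-5, -1, -9/29, 2⋅√5}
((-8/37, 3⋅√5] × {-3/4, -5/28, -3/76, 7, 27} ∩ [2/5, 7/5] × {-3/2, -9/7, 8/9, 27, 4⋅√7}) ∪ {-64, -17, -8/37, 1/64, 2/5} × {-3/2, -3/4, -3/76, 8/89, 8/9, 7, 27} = ([2/5, 7/5] × {27}) ∪ ({-64, -17, -8/37, 1/64, 2/5} × {-3/2, -3/4, -3/76, 8/89, 8/9, 7, 27})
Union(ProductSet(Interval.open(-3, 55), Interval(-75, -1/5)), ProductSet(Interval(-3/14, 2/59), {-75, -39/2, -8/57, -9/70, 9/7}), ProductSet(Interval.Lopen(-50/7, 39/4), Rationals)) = Union(ProductSet(Interval.Lopen(-50/7, 39/4), Rationals), ProductSet(Interval.open(-3, 55), Interval(-75, -1/5)))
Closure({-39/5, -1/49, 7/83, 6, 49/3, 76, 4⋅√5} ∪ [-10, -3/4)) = [-10, -3/4] ∪ {-1/49, 7/83, 6, 49/3, 76, 4⋅√5}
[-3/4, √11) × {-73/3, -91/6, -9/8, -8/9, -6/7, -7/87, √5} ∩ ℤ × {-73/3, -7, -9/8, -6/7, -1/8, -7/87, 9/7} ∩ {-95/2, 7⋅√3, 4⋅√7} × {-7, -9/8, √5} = ∅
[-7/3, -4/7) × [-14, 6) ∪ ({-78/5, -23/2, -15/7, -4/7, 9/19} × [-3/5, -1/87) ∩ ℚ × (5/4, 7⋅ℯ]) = [-7/3, -4/7) × [-14, 6)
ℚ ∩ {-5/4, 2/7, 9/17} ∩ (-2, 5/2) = {-5/4, 2/7, 9/17}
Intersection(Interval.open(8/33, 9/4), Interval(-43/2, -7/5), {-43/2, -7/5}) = EmptySet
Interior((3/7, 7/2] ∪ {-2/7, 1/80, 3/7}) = (3/7, 7/2)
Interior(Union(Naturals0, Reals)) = Reals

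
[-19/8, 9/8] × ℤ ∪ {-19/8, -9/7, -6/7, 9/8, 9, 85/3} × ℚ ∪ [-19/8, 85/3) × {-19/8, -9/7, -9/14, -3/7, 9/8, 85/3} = ([-19/8, 9/8] × ℤ) ∪ ({-19/8, -9/7, -6/7, 9/8, 9, 85/3} × ℚ) ∪ ([-19/8, 85/3) × {-19/8, -9/7, -9/14, -3/7, 9/8, 85/3})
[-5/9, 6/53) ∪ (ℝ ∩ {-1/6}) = [-5/9, 6/53)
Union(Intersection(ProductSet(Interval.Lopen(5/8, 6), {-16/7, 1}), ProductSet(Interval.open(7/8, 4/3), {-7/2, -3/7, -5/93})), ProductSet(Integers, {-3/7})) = ProductSet(Integers, {-3/7})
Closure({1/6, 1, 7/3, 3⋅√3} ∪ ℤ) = ℤ ∪ {1/6, 7/3, 3⋅√3}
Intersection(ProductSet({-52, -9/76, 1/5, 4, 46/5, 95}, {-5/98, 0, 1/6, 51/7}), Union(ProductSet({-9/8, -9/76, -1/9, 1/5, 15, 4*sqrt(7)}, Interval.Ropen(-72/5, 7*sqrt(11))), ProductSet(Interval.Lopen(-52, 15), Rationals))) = ProductSet({-9/76, 1/5, 4, 46/5}, {-5/98, 0, 1/6, 51/7})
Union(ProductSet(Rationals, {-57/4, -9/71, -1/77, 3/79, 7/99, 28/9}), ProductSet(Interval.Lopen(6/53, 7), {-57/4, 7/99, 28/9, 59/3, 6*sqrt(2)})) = Union(ProductSet(Interval.Lopen(6/53, 7), {-57/4, 7/99, 28/9, 59/3, 6*sqrt(2)}), ProductSet(Rationals, {-57/4, -9/71, -1/77, 3/79, 7/99, 28/9}))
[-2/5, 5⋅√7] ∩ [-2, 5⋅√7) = [-2/5, 5⋅√7)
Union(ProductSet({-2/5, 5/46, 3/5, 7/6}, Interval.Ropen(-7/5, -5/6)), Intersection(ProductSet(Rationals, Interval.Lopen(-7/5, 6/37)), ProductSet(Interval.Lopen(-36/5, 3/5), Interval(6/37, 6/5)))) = Union(ProductSet({-2/5, 5/46, 3/5, 7/6}, Interval.Ropen(-7/5, -5/6)), ProductSet(Intersection(Interval.Lopen(-36/5, 3/5), Rationals), {6/37}))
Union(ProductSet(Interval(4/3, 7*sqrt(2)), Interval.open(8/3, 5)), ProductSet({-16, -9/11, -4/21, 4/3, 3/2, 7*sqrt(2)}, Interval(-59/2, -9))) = Union(ProductSet({-16, -9/11, -4/21, 4/3, 3/2, 7*sqrt(2)}, Interval(-59/2, -9)), ProductSet(Interval(4/3, 7*sqrt(2)), Interval.open(8/3, 5)))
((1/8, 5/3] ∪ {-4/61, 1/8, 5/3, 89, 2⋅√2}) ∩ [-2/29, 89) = {-4/61, 2⋅√2} ∪ [1/8, 5/3]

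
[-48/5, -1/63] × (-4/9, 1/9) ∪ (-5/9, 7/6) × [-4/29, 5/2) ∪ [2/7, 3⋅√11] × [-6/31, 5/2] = ([-48/5, -1/63] × (-4/9, 1/9)) ∪ ((-5/9, 7/6) × [-4/29, 5/2)) ∪ ([2/7, 3⋅√11] × [-6/31, 5/2])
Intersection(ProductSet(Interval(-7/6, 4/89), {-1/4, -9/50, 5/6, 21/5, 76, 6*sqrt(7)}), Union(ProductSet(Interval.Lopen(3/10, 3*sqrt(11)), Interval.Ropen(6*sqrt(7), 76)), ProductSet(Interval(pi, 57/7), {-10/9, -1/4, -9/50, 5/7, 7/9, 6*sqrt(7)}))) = EmptySet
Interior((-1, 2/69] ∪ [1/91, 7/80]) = (-1, 7/80)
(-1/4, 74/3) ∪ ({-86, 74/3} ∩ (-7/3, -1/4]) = (-1/4, 74/3)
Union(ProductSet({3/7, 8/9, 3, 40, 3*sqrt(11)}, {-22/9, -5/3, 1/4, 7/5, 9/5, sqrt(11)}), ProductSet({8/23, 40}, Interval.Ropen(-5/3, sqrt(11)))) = Union(ProductSet({8/23, 40}, Interval.Ropen(-5/3, sqrt(11))), ProductSet({3/7, 8/9, 3, 40, 3*sqrt(11)}, {-22/9, -5/3, 1/4, 7/5, 9/5, sqrt(11)}))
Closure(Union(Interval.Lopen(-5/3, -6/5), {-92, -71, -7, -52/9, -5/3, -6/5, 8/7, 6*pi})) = Union({-92, -71, -7, -52/9, 8/7, 6*pi}, Interval(-5/3, -6/5))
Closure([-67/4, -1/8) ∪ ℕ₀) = [-67/4, -1/8] ∪ ℕ₀ ∪ (ℕ₀ \ (-67/4, -1/8))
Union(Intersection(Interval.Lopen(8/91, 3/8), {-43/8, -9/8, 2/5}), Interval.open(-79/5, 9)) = Interval.open(-79/5, 9)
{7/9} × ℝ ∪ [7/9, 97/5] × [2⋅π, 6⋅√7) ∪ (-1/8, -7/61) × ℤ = ({7/9} × ℝ) ∪ ((-1/8, -7/61) × ℤ) ∪ ([7/9, 97/5] × [2⋅π, 6⋅√7))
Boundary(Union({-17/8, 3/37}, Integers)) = Union({-17/8, 3/37}, Integers)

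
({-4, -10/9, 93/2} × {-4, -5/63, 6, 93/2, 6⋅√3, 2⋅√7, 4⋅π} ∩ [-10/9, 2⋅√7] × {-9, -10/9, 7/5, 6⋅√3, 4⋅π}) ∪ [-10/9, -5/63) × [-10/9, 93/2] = [-10/9, -5/63) × [-10/9, 93/2]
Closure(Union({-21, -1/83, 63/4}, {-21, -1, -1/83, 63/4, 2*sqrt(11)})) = {-21, -1, -1/83, 63/4, 2*sqrt(11)}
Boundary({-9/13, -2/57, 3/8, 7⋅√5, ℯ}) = {-9/13, -2/57, 3/8, 7⋅√5, ℯ}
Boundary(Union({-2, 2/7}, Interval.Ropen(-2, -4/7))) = {-2, -4/7, 2/7}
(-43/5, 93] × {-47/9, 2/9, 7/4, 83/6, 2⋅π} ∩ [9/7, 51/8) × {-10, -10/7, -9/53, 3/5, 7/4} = [9/7, 51/8) × {7/4}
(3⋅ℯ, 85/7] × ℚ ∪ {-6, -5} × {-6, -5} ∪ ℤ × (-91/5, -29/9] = (ℤ × (-91/5, -29/9]) ∪ ((3⋅ℯ, 85/7] × ℚ)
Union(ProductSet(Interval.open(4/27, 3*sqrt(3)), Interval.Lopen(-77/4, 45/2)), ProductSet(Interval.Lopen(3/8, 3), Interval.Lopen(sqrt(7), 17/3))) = ProductSet(Interval.open(4/27, 3*sqrt(3)), Interval.Lopen(-77/4, 45/2))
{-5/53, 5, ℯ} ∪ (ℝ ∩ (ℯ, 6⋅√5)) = {-5/53} ∪ [ℯ, 6⋅√5)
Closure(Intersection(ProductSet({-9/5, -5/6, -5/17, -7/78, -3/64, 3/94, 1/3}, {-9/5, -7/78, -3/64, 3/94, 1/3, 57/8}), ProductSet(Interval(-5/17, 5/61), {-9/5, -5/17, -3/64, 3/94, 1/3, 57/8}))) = ProductSet({-5/17, -7/78, -3/64, 3/94}, {-9/5, -3/64, 3/94, 1/3, 57/8})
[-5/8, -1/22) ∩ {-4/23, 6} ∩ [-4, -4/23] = {-4/23}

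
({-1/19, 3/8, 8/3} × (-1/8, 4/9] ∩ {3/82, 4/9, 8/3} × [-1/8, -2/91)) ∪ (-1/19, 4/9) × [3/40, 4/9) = ({8/3} × (-1/8, -2/91)) ∪ ((-1/19, 4/9) × [3/40, 4/9))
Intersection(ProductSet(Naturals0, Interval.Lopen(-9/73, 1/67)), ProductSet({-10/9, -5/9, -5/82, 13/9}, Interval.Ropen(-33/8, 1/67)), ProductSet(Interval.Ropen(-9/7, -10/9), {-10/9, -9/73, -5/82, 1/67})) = EmptySet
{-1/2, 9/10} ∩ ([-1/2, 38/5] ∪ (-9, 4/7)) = {-1/2, 9/10}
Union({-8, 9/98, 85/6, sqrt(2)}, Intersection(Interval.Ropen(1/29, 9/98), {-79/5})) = {-8, 9/98, 85/6, sqrt(2)}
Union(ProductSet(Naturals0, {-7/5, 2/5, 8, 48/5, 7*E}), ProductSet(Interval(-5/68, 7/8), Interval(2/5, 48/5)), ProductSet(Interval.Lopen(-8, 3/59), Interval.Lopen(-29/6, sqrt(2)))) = Union(ProductSet(Interval.Lopen(-8, 3/59), Interval.Lopen(-29/6, sqrt(2))), ProductSet(Interval(-5/68, 7/8), Interval(2/5, 48/5)), ProductSet(Naturals0, {-7/5, 2/5, 8, 48/5, 7*E}))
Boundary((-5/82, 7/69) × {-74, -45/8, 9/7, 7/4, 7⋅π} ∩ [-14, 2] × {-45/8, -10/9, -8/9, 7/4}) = [-5/82, 7/69] × {-45/8, 7/4}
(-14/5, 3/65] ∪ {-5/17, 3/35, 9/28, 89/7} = (-14/5, 3/65] ∪ {3/35, 9/28, 89/7}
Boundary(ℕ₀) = ℕ₀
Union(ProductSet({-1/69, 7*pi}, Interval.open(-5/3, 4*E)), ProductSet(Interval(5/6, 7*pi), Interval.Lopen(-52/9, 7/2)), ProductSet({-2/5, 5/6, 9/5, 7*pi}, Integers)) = Union(ProductSet({-1/69, 7*pi}, Interval.open(-5/3, 4*E)), ProductSet({-2/5, 5/6, 9/5, 7*pi}, Integers), ProductSet(Interval(5/6, 7*pi), Interval.Lopen(-52/9, 7/2)))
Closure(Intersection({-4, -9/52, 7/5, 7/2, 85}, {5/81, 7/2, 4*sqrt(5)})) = {7/2}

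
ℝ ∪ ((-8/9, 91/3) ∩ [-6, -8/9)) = ℝ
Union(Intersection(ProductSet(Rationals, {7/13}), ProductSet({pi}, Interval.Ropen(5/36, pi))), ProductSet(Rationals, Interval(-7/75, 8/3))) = ProductSet(Rationals, Interval(-7/75, 8/3))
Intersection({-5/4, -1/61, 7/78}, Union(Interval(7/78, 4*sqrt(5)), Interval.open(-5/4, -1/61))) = {7/78}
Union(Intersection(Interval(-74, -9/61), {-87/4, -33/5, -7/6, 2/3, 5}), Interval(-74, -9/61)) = Interval(-74, -9/61)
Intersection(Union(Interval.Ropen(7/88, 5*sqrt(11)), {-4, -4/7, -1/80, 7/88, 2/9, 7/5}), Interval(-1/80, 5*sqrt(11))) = Union({-1/80}, Interval.Ropen(7/88, 5*sqrt(11)))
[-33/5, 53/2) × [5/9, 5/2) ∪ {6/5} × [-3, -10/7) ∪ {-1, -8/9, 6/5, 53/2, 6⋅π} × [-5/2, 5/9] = ({6/5} × [-3, -10/7)) ∪ ([-33/5, 53/2) × [5/9, 5/2)) ∪ ({-1, -8/9, 6/5, 53/2, 6⋅π} × [-5/2, 5/9])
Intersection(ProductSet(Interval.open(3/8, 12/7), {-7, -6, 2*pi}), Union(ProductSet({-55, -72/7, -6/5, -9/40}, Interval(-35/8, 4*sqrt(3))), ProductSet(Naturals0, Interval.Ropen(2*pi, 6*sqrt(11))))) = ProductSet(Range(1, 2, 1), {2*pi})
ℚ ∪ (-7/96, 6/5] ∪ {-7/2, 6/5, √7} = ℚ ∪ [-7/96, 6/5] ∪ {√7}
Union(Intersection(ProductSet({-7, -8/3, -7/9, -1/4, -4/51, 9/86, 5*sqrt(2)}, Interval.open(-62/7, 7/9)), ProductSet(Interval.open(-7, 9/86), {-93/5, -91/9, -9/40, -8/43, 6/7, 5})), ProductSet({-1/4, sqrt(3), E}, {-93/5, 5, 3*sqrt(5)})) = Union(ProductSet({-1/4, sqrt(3), E}, {-93/5, 5, 3*sqrt(5)}), ProductSet({-8/3, -7/9, -1/4, -4/51}, {-9/40, -8/43}))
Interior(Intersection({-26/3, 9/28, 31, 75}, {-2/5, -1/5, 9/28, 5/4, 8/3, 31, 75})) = EmptySet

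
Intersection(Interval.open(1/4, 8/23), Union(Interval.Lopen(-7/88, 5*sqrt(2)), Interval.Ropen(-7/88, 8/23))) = Interval.open(1/4, 8/23)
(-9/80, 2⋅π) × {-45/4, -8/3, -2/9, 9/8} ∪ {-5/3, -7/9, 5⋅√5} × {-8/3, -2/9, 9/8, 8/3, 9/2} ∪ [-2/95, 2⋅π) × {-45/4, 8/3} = ([-2/95, 2⋅π) × {-45/4, 8/3}) ∪ ((-9/80, 2⋅π) × {-45/4, -8/3, -2/9, 9/8}) ∪ ({-5/3, -7/9, 5⋅√5} × {-8/3, -2/9, 9/8, 8/3, 9/2})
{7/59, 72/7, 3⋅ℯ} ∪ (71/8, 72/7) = {7/59, 3⋅ℯ} ∪ (71/8, 72/7]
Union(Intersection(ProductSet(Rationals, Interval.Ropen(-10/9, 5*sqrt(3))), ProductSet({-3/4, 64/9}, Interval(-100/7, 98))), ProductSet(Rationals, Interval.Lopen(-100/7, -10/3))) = Union(ProductSet({-3/4, 64/9}, Interval.Ropen(-10/9, 5*sqrt(3))), ProductSet(Rationals, Interval.Lopen(-100/7, -10/3)))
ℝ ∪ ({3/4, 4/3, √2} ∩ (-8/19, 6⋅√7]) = ℝ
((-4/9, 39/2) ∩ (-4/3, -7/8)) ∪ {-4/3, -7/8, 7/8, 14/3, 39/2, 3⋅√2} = {-4/3, -7/8, 7/8, 14/3, 39/2, 3⋅√2}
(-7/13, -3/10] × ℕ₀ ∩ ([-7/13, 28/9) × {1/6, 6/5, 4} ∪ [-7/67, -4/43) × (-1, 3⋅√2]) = (-7/13, -3/10] × {4}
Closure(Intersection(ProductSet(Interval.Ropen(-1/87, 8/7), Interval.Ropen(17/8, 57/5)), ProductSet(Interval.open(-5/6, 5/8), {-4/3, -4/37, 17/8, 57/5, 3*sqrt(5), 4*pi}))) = ProductSet(Interval(-1/87, 5/8), {17/8, 3*sqrt(5)})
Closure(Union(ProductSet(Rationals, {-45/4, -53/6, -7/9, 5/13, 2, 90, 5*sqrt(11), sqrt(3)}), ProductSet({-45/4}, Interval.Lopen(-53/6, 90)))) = Union(ProductSet({-45/4}, Interval(-53/6, 90)), ProductSet(Reals, {-45/4, -53/6, -7/9, 5/13, 2, 90, 5*sqrt(11), sqrt(3)}))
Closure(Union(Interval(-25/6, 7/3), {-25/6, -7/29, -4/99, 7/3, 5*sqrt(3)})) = Union({5*sqrt(3)}, Interval(-25/6, 7/3))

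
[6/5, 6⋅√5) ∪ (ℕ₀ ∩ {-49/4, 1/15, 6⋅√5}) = [6/5, 6⋅√5)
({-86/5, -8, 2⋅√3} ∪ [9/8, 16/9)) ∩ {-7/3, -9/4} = ∅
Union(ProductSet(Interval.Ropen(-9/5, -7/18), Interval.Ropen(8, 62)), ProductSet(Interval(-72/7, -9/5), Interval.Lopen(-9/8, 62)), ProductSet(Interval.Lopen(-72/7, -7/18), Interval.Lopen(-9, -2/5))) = Union(ProductSet(Interval(-72/7, -9/5), Interval.Lopen(-9/8, 62)), ProductSet(Interval.Lopen(-72/7, -7/18), Interval.Lopen(-9, -2/5)), ProductSet(Interval.Ropen(-9/5, -7/18), Interval.Ropen(8, 62)))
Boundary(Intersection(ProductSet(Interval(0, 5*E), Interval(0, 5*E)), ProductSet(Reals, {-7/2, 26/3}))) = ProductSet(Interval(0, 5*E), {26/3})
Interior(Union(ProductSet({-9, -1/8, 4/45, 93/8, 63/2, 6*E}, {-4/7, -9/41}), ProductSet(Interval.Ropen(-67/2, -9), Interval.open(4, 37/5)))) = ProductSet(Interval.open(-67/2, -9), Interval.open(4, 37/5))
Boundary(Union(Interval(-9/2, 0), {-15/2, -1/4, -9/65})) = {-15/2, -9/2, 0}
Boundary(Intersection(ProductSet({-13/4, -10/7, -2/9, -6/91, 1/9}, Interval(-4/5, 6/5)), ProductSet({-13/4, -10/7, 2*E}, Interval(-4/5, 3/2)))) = ProductSet({-13/4, -10/7}, Interval(-4/5, 6/5))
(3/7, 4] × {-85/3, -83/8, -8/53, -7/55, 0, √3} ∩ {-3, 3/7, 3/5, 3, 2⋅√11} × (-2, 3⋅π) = {3/5, 3} × {-8/53, -7/55, 0, √3}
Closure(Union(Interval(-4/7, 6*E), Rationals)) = Union(Interval(-oo, oo), Rationals)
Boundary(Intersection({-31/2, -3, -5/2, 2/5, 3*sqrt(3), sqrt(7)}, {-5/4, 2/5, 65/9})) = {2/5}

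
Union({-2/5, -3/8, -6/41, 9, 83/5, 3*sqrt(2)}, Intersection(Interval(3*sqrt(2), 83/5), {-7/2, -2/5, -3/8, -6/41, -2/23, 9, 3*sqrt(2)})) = {-2/5, -3/8, -6/41, 9, 83/5, 3*sqrt(2)}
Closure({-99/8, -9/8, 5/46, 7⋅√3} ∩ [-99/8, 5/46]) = {-99/8, -9/8, 5/46}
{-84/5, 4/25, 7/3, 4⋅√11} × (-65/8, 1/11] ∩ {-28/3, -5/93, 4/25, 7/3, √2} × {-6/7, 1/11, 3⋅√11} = {4/25, 7/3} × {-6/7, 1/11}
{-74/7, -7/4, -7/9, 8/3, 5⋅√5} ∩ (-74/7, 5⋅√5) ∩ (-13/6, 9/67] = {-7/4, -7/9}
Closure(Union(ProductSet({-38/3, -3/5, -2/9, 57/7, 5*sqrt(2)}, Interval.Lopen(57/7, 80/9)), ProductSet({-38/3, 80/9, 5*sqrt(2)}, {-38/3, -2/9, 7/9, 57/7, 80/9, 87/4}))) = Union(ProductSet({-38/3, 80/9, 5*sqrt(2)}, {-38/3, -2/9, 7/9, 57/7, 80/9, 87/4}), ProductSet({-38/3, -3/5, -2/9, 57/7, 5*sqrt(2)}, Interval(57/7, 80/9)))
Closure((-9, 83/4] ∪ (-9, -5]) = [-9, 83/4]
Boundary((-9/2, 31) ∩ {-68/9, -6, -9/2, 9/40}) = {9/40}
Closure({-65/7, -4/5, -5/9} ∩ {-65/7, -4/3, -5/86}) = {-65/7}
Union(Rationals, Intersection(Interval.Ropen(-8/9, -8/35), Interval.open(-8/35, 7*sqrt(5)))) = Rationals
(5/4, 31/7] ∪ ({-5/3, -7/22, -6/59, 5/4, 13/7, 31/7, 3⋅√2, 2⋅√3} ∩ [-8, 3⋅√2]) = {-5/3, -7/22, -6/59} ∪ [5/4, 31/7]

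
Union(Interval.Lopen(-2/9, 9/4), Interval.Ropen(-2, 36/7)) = Interval.Ropen(-2, 36/7)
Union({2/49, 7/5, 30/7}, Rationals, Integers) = Rationals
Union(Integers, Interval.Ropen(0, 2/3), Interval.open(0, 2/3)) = Union(Integers, Interval.Ropen(0, 2/3))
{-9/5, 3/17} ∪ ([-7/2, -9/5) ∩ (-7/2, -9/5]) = (-7/2, -9/5] ∪ {3/17}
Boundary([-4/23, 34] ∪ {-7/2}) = {-7/2, -4/23, 34}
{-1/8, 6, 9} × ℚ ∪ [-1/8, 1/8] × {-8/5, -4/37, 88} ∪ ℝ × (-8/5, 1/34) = ({-1/8, 6, 9} × ℚ) ∪ (ℝ × (-8/5, 1/34)) ∪ ([-1/8, 1/8] × {-8/5, -4/37, 88})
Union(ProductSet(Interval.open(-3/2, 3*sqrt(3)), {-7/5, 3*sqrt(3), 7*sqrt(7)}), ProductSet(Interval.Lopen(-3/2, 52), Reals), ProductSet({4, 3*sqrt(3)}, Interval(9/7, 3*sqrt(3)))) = ProductSet(Interval.Lopen(-3/2, 52), Reals)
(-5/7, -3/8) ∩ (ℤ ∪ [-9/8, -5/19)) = (-5/7, -3/8)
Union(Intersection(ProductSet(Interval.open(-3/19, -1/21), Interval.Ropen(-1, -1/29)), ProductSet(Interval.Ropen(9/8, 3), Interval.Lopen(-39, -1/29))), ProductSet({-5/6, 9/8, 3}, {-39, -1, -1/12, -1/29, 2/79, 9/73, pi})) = ProductSet({-5/6, 9/8, 3}, {-39, -1, -1/12, -1/29, 2/79, 9/73, pi})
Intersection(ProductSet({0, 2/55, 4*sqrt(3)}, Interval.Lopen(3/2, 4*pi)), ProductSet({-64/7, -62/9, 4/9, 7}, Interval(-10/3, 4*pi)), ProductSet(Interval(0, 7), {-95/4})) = EmptySet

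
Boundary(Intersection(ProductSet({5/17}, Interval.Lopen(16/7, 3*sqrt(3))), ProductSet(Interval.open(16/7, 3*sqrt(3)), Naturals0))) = EmptySet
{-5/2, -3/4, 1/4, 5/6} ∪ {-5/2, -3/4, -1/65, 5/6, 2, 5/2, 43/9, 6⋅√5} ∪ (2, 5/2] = {-5/2, -3/4, -1/65, 1/4, 5/6, 43/9, 6⋅√5} ∪ [2, 5/2]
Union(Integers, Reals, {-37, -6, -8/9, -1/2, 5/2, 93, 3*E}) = Reals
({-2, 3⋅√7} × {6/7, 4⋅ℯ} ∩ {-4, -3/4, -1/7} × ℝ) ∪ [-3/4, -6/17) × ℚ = [-3/4, -6/17) × ℚ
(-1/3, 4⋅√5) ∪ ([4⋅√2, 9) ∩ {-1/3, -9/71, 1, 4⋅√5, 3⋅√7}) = (-1/3, 4⋅√5]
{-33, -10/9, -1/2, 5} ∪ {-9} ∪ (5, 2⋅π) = {-33, -9, -10/9, -1/2} ∪ [5, 2⋅π)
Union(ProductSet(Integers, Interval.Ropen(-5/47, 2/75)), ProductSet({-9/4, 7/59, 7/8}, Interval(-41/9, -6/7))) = Union(ProductSet({-9/4, 7/59, 7/8}, Interval(-41/9, -6/7)), ProductSet(Integers, Interval.Ropen(-5/47, 2/75)))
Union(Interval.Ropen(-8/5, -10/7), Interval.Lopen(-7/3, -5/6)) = Interval.Lopen(-7/3, -5/6)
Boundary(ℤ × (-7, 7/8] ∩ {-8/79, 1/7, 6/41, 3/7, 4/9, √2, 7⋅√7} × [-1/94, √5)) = ∅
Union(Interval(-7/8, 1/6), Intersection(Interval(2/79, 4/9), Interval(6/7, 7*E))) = Interval(-7/8, 1/6)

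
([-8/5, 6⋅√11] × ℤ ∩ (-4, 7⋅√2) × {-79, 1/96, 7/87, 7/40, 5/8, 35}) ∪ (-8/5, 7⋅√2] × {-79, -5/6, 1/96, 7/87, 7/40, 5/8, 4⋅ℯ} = ([-8/5, 7⋅√2) × {-79, 35}) ∪ ((-8/5, 7⋅√2] × {-79, -5/6, 1/96, 7/87, 7/40, 5/8, 4⋅ℯ})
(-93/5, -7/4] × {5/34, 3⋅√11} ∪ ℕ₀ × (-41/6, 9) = (ℕ₀ × (-41/6, 9)) ∪ ((-93/5, -7/4] × {5/34, 3⋅√11})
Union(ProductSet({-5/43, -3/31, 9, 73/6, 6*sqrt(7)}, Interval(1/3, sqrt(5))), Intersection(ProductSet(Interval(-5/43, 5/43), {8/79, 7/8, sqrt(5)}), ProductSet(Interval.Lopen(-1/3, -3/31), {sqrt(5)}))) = Union(ProductSet({-5/43, -3/31, 9, 73/6, 6*sqrt(7)}, Interval(1/3, sqrt(5))), ProductSet(Interval(-5/43, -3/31), {sqrt(5)}))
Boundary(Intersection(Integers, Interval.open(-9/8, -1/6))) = Range(-1, 0, 1)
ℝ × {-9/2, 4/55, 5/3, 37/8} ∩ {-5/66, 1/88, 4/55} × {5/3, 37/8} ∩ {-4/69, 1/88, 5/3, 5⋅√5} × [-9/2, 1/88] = ∅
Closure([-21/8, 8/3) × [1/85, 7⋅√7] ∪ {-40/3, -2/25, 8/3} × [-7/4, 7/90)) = ({-40/3, 8/3} × [-7/4, 7/90]) ∪ ({-40/3, -2/25, 8/3} × [-7/4, 7/90)) ∪ ([-21/8, 8/3] × [1/85, 7⋅√7])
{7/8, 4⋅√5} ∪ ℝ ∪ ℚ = ℝ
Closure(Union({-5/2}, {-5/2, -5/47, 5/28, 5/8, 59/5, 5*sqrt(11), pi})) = {-5/2, -5/47, 5/28, 5/8, 59/5, 5*sqrt(11), pi}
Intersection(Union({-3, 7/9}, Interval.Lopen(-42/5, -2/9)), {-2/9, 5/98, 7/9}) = {-2/9, 7/9}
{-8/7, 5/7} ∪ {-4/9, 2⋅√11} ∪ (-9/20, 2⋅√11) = {-8/7} ∪ (-9/20, 2⋅√11]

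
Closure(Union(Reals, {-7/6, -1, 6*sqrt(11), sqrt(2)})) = Reals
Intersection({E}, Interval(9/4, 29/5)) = {E}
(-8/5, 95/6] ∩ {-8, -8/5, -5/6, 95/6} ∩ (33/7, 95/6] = {95/6}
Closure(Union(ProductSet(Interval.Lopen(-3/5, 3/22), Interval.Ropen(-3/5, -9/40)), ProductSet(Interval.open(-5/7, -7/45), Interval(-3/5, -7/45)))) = Union(ProductSet({3/22}, Interval(-3/5, -9/40)), ProductSet({-5/7, -7/45}, Union({-3/5}, Interval(-9/40, -7/45))), ProductSet(Interval(-5/7, -7/45), {-3/5, -7/45}), ProductSet(Interval.Ropen(-5/7, -7/45), Interval(-3/5, -7/45)), ProductSet(Interval(-3/5, 3/22), {-3/5}), ProductSet(Interval.Lopen(-3/5, 3/22), Interval.Ropen(-3/5, -9/40)), ProductSet(Interval(-7/45, 3/22), {-3/5, -9/40}))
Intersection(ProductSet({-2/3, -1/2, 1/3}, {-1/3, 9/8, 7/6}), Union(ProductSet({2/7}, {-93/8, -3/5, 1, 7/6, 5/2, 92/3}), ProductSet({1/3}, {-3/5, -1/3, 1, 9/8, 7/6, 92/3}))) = ProductSet({1/3}, {-1/3, 9/8, 7/6})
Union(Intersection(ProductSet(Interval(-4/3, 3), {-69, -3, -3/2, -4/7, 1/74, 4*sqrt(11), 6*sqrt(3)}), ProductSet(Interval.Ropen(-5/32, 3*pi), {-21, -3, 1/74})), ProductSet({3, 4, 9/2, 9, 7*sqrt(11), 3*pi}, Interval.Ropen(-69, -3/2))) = Union(ProductSet({3, 4, 9/2, 9, 7*sqrt(11), 3*pi}, Interval.Ropen(-69, -3/2)), ProductSet(Interval(-5/32, 3), {-3, 1/74}))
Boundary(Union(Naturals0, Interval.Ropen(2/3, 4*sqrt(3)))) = Union(Complement(Naturals0, Interval.open(2/3, 4*sqrt(3))), {2/3, 4*sqrt(3)})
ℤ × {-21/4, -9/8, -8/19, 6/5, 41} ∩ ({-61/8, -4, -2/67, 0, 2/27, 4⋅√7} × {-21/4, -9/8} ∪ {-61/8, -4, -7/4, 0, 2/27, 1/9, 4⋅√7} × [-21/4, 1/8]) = {-4, 0} × {-21/4, -9/8, -8/19}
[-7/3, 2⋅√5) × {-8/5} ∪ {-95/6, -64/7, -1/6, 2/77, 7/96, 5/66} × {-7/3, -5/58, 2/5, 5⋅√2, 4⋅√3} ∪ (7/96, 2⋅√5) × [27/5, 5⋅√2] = ([-7/3, 2⋅√5) × {-8/5}) ∪ ((7/96, 2⋅√5) × [27/5, 5⋅√2]) ∪ ({-95/6, -64/7, -1/6, 2/77, 7/96, 5/66} × {-7/3, -5/58, 2/5, 5⋅√2, 4⋅√3})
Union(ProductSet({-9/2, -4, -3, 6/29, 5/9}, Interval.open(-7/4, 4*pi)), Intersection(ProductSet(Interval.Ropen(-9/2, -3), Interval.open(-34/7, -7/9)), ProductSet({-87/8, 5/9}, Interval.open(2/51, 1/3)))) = ProductSet({-9/2, -4, -3, 6/29, 5/9}, Interval.open(-7/4, 4*pi))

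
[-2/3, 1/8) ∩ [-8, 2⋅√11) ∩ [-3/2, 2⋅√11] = [-2/3, 1/8)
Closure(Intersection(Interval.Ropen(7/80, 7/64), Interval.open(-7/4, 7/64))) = Interval(7/80, 7/64)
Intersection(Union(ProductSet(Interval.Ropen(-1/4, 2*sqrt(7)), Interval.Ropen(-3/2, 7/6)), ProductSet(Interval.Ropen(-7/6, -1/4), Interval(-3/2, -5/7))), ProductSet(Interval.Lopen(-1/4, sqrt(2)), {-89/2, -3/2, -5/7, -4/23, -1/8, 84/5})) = ProductSet(Interval.Lopen(-1/4, sqrt(2)), {-3/2, -5/7, -4/23, -1/8})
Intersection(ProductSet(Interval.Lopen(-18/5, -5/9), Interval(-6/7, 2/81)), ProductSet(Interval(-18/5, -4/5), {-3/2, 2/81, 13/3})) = ProductSet(Interval.Lopen(-18/5, -4/5), {2/81})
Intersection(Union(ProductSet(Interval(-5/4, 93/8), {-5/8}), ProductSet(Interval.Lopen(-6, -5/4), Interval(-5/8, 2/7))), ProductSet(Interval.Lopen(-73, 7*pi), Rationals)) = Union(ProductSet(Interval.Lopen(-6, -5/4), Intersection(Interval(-5/8, 2/7), Rationals)), ProductSet(Interval(-5/4, 93/8), {-5/8}))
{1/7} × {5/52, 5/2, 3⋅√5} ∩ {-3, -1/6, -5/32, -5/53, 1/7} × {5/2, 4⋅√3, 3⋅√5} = {1/7} × {5/2, 3⋅√5}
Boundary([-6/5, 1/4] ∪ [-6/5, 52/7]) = {-6/5, 52/7}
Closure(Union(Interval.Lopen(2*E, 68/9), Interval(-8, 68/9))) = Interval(-8, 68/9)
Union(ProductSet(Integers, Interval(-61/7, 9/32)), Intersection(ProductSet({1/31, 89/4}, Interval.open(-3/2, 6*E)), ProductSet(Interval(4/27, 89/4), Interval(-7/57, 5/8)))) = Union(ProductSet({89/4}, Interval(-7/57, 5/8)), ProductSet(Integers, Interval(-61/7, 9/32)))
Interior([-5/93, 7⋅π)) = (-5/93, 7⋅π)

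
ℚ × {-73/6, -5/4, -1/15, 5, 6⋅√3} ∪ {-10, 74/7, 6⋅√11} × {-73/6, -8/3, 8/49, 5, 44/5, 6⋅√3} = (ℚ × {-73/6, -5/4, -1/15, 5, 6⋅√3}) ∪ ({-10, 74/7, 6⋅√11} × {-73/6, -8/3, 8/49, 5, 44/5, 6⋅√3})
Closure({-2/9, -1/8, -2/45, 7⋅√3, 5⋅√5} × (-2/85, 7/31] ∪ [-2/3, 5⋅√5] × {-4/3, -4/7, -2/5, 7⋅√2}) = ([-2/3, 5⋅√5] × {-4/3, -4/7, -2/5, 7⋅√2}) ∪ ({-2/9, -1/8, -2/45, 7⋅√3, 5⋅√5} × [-2/85, 7/31])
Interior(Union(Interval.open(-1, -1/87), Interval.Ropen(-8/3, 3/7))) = Interval.open(-8/3, 3/7)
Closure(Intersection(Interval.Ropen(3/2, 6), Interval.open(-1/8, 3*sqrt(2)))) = Interval(3/2, 3*sqrt(2))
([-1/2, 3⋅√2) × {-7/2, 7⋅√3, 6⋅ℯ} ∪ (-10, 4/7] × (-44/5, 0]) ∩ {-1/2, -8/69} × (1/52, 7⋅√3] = {-1/2, -8/69} × {7⋅√3}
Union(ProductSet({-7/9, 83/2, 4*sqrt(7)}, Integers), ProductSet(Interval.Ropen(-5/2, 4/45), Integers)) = ProductSet(Union({83/2, 4*sqrt(7)}, Interval.Ropen(-5/2, 4/45)), Integers)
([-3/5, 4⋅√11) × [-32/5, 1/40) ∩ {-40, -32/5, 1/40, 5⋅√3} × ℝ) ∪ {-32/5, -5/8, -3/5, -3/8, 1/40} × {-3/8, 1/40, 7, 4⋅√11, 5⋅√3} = ({1/40, 5⋅√3} × [-32/5, 1/40)) ∪ ({-32/5, -5/8, -3/5, -3/8, 1/40} × {-3/8, 1/40, 7, 4⋅√11, 5⋅√3})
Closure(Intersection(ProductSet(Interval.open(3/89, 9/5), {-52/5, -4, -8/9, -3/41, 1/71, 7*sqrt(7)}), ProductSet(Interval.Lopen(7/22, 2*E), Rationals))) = ProductSet(Interval(7/22, 9/5), {-52/5, -4, -8/9, -3/41, 1/71})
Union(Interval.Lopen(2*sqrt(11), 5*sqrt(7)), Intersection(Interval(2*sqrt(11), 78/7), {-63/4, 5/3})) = Interval.Lopen(2*sqrt(11), 5*sqrt(7))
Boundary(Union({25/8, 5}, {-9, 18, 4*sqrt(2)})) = {-9, 25/8, 5, 18, 4*sqrt(2)}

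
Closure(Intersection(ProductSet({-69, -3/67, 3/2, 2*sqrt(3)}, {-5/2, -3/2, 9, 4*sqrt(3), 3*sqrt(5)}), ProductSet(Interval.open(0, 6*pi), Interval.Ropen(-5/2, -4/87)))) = ProductSet({3/2, 2*sqrt(3)}, {-5/2, -3/2})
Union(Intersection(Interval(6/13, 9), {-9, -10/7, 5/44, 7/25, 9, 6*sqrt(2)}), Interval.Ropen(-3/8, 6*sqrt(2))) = Union({9}, Interval(-3/8, 6*sqrt(2)))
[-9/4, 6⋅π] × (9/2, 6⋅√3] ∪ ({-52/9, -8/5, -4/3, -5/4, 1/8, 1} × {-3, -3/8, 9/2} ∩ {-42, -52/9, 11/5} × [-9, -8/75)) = ({-52/9} × {-3, -3/8}) ∪ ([-9/4, 6⋅π] × (9/2, 6⋅√3])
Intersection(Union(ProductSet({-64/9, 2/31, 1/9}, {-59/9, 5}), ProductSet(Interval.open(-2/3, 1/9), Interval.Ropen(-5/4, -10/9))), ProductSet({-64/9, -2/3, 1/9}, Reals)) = ProductSet({-64/9, 1/9}, {-59/9, 5})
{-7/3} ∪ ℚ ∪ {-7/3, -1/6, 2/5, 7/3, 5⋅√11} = ℚ ∪ {5⋅√11}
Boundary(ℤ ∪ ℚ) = ℝ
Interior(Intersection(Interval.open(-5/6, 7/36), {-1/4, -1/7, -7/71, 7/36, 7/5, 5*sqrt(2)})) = EmptySet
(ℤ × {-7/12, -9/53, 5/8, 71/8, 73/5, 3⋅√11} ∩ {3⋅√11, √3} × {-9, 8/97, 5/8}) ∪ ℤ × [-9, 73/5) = ℤ × [-9, 73/5)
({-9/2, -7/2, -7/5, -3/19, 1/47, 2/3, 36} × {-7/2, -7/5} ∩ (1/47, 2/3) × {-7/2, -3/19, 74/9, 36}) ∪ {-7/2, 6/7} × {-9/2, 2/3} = {-7/2, 6/7} × {-9/2, 2/3}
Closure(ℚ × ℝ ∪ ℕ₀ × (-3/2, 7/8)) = ℝ × ℝ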